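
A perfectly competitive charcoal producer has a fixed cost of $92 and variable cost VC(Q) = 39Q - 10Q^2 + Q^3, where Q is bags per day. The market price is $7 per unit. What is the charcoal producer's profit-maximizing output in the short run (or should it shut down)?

Variable cost is VC = 39Q - 10Q^2 + Q^3, so AVC = VC/Q = 39 - 10Q + Q^2 and MC = dTC/dQ = 39 - 20Q + 3Q^2.
AVC is minimized where dAVC/dQ = -10 + 2Q = 0, at Q = 5; min AVC = 39 - 10·5 + 5^2 = $14.
Since P = $7 < min AVC = $14, price fails to cover variable cost at any output.
Shutting down limits the loss to fixed cost, $92.

Shut down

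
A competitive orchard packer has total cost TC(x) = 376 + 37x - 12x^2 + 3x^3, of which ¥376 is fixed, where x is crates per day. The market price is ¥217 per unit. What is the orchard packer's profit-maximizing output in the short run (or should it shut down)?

Produce at x = 6

From TC, MC = TC'(x) = 37 - 24x + 9x^2 and AVC = VC/x = 37 - 12x + 3x^2.
AVC hits its minimum where MC = AVC, at x = 2, giving min AVC = 37 - 12·2 + 3·2^2 = ¥25.
P = ¥217 exceeds min AVC = ¥25, so the firm stays open.
Solving P = MC: -180 - 24x + 9x^2 = 0 ⇒ x = -10/3 or 6. On the upward-sloping branch, x* = 6.
Check: AVC at x = 6 is ¥73 ≤ P, so revenue covers variable cost.
Profit = P·x − TC = 217·6 − 814 = ¥488.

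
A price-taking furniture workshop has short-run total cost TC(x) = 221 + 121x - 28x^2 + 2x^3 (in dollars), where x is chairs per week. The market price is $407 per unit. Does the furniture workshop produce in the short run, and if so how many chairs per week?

Produce at x = 13

Strip out fixed cost: VC = 121x - 28x^2 + 2x^3. Then AVC = 121 - 28x + 2x^2 and MC = 121 - 56x + 6x^2.
The AVC parabola has its vertex at x = 28/4 = 7, where AVC = 121 - 28·7 + 2·7^2 = $23.
Because $407 ≥ $23, revenue can cover variable cost; the firm operates.
Solving P = MC: -286 - 56x + 6x^2 = 0 ⇒ x = -11/3 or 13. On the upward-sloping branch, x* = 13.
Check: AVC at x = 13 is $95 ≤ P, so revenue covers variable cost.
Profit = P·x − TC = 407·13 − 1456 = $3835.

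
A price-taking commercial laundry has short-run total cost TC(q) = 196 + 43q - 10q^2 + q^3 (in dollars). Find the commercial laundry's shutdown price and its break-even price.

Shutdown price = $18; break-even price = $50

Shutdown price = min AVC. AVC = 43 - 10q + q^2, with vertex at q = 5 and minimum $18.
ATC = 196/q + 43 - 10q + q^2. Setting dATC/dq = −196/q^2 − 10 + 2q = 0 gives q = 7 (since 2·7^3 − 10·7^2 = 196).
min ATC = 196/7 + 43 − 10·7 + 7^2 = $50. That is the break-even price.
For $18 ≤ P < $50 the firm produces at a loss; below $18 it shuts down.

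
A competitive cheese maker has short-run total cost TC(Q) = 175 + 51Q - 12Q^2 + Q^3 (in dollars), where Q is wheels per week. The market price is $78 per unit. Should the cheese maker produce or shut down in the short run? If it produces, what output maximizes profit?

From TC, MC = TC'(Q) = 51 - 24Q + 3Q^2 and AVC = VC/Q = 51 - 12Q + Q^2.
AVC hits its minimum where MC = AVC, at Q = 6, giving min AVC = 51 - 12·6 + 6^2 = $15.
P = $78 exceeds min AVC = $15, so the firm stays open.
Solving P = MC: -27 - 24Q + 3Q^2 = 0 ⇒ Q = -1 or 9. On the upward-sloping branch, Q* = 9.
Check: AVC at Q = 9 is $24 ≤ P, so revenue covers variable cost.
Profit = P·Q − TC = 78·9 − 391 = $311.

Produce at Q = 9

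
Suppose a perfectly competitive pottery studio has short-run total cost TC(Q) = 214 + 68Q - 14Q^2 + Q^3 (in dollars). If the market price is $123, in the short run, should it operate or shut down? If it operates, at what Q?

Produce at Q = 11

Variable cost is VC = 68Q - 14Q^2 + Q^3, so AVC = VC/Q = 68 - 14Q + Q^2 and MC = dTC/dQ = 68 - 28Q + 3Q^2.
The AVC parabola has its vertex at Q = 14/2 = 7, where AVC = 68 - 14·7 + 7^2 = $19.
Since P = $123 ≥ min AVC = $19, price covers variable cost and the firm should produce.
P = MC gives -55 - 28Q + 3Q^2 = 0, with roots -5/3 and 11. Take the larger (rising MC): Q* = 11.
Check: AVC at Q = 11 is $35 ≤ P, so revenue covers variable cost.
Profit = P·Q − TC = 123·11 − 599 = $754.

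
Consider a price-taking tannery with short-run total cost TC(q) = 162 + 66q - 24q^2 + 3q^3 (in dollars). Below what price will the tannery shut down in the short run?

The firm shuts down when price falls below the minimum of average variable cost. AVC = VC/q = 66 - 24q + 3q^2.
dAVC/dq = -24 + 6q = 0 gives q = 4. min AVC = 66 - 24·4 + 3·4^2 = 18.
So the shutdown price is $18.

$18 per unit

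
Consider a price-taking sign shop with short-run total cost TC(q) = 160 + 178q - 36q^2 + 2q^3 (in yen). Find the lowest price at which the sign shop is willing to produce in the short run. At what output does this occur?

¥16 per unit, at q = 9

Short-run supply begins at min AVC. From VC = 178q - 36q^2 + 2q^3, AVC = 178 - 36q + 2q^2.
dAVC/dq = -36 + 4q = 0 gives q = 9. min AVC = 178 - 36·9 + 2·9^2 = 16.
So the shutdown price is ¥16.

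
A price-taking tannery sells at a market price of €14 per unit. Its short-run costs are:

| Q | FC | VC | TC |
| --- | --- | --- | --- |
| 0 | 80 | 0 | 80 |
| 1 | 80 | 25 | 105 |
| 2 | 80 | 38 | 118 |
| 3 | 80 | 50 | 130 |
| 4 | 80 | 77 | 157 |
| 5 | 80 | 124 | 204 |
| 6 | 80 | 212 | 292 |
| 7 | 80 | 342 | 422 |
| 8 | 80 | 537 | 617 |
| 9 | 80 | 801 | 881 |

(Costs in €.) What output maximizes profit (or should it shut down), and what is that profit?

Tabulate TR − TC: Q=0: -80; Q=1: -91; Q=2: -90; Q=3: -88; Q=4: -101; Q=5: -134; Q=6: -208; Q=7: -324; Q=8: -505; Q=9: -755.
Profit is highest at Q = 0. Equivalently, the lowest AVC in the table is 50/3 ≈ €16.67 at Q = 3, and P = €14 falls below it — price never covers variable cost, so the firm shuts down and loses only its fixed cost.

Q = 0 (shut down); profit = -€80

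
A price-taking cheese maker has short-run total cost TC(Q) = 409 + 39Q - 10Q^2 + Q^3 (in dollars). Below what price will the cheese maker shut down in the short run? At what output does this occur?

$14 per unit, at Q = 5

The firm shuts down when price falls below the minimum of average variable cost. AVC = VC/Q = 39 - 10Q + Q^2.
At the minimum of AVC, MC = AVC. MC = 39 - 20Q + 3Q^2; setting MC = AVC gives 2Q^2 - 10Q = 0, so Q = 5. min AVC = 14.
The firm shuts down for any P below $14.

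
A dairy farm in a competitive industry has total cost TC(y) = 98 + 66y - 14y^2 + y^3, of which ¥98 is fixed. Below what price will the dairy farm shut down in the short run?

The firm shuts down when price falls below the minimum of average variable cost. AVC = VC/y = 66 - 14y + y^2.
At the minimum of AVC, MC = AVC. MC = 66 - 28y + 3y^2; setting MC = AVC gives 2y^2 - 14y = 0, so y = 7. min AVC = 17.
The firm shuts down for any P below ¥17.

¥17 per unit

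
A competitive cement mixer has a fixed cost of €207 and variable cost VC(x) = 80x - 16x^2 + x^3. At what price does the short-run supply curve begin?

€16 per unit

The shutdown price is the minimum of AVC. VC = 80x - 16x^2 + x^3, so AVC = 80 - 16x + x^2.
At the minimum of AVC, MC = AVC. MC = 80 - 32x + 3x^2; setting MC = AVC gives 2x^2 - 16x = 0, so x = 8. min AVC = 16.
So the shutdown price is €16.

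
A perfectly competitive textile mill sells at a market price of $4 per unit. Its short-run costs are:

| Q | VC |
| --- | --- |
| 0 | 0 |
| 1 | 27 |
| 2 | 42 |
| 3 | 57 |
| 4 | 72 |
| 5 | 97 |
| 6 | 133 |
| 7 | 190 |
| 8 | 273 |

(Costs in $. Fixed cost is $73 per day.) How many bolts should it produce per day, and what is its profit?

Tabulate TR − TC: Q=0: -73; Q=1: -96; Q=2: -107; Q=3: -118; Q=4: -129; Q=5: -150; Q=6: -182; Q=7: -235; Q=8: -314.
Profit is highest at Q = 0. Equivalently, the lowest AVC in the table is 72/4 ≈ $18 at Q = 4, and P = $4 falls below it — price never covers variable cost, so the firm shuts down and loses only its fixed cost.

Q = 0 (shut down); profit = -$73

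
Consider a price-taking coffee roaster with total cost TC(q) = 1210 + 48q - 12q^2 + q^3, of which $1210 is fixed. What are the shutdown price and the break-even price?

Shutdown price = $12; break-even price = $147

Shutdown price = min AVC. AVC = 48 - 12q + q^2, with vertex at q = 6 and minimum $12.
ATC = 1210/q + 48 - 12q + q^2. Setting dATC/dq = −1210/q^2 − 12 + 2q = 0 gives q = 11 (since 2·11^3 − 12·11^2 = 1210).
min ATC = 1210/11 + 48 − 12·11 + 11^2 = $147. That is the break-even price.
Between these two prices the firm operates at a loss; above $147 it earns a profit.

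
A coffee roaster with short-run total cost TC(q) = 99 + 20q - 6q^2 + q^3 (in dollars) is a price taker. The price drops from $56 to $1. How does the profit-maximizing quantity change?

Output falls from 6 to 0 (the firm shuts down)

MC = 20 - 12q + 3q^2; the shutdown threshold is min AVC = $11 (at q = 3).
With P = $56 above the shutdown price, P = MC gives q = 6.
At P = $1 < min AVC = $11, price no longer covers variable cost at any output, so the firm shuts down: q = 0.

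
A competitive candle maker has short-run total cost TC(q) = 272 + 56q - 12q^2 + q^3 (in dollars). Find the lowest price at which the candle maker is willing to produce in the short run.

$20 per unit

Short-run supply begins at min AVC. From VC = 56q - 12q^2 + q^3, AVC = 56 - 12q + q^2.
dAVC/dq = -12 + 2q = 0 gives q = 6. min AVC = 56 - 12·6 + 6^2 = 20.
The firm shuts down for any P below $20.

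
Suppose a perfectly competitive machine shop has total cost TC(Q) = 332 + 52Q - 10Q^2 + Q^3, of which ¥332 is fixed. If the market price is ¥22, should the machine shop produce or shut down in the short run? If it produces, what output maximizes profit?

Strip out fixed cost: VC = 52Q - 10Q^2 + Q^3. Then AVC = 52 - 10Q + Q^2 and MC = 52 - 20Q + 3Q^2.
AVC hits its minimum where MC = AVC, at Q = 5, giving min AVC = 52 - 10·5 + 5^2 = ¥27.
P = ¥22 lies below min AVC = ¥27; no output level covers variable cost.
The firm minimizes its loss by shutting down and losing only its fixed cost of ¥332.

Shut down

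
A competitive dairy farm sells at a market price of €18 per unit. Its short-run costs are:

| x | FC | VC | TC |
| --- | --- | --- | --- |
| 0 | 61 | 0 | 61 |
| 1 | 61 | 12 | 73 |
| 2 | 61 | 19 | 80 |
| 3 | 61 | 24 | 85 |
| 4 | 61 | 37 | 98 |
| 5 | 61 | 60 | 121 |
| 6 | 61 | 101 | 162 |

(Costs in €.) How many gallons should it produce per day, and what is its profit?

Compute π = P·x − TC at each output: x=0: -61; x=1: -55; x=2: -44; x=3: -31; x=4: -26; x=5: -31; x=6: -54.
Profit is maximized at x = 4. AVC there is 37/4 = €9.25 ≤ P, so producing beats shutting down (which would give -€61).

x = 4; profit = -€26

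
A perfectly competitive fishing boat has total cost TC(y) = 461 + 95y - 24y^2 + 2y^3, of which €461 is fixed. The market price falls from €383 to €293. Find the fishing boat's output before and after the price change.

Output falls from 12 to 11

AVC = 95 - 24y + 2y^2, minimized at y = 6 where min AVC = €23. MC = 95 - 48y + 6y^2.
At P = €383 ≥ min AVC, set P = MC on the rising branch: y = 12.
At P = €293 ≥ min AVC, set P = MC: y = 11. The firm stays open but cuts output.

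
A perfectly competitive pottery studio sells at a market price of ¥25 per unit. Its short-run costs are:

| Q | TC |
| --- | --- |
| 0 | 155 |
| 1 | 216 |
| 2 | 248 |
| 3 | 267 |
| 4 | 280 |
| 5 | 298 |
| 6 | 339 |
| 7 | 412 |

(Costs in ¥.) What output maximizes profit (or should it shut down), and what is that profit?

Compute π = P·Q − TC at each output: Q=0: -155; Q=1: -191; Q=2: -198; Q=3: -192; Q=4: -180; Q=5: -173; Q=6: -189; Q=7: -237.
Profit is highest at Q = 0. Equivalently, the lowest AVC in the table is 143/5 ≈ ¥28.60 at Q = 5, and P = ¥25 falls below it — price never covers variable cost, so the firm shuts down and loses only its fixed cost.

Q = 0 (shut down); profit = -¥155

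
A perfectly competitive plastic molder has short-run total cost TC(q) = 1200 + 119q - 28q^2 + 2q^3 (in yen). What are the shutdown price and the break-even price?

AVC = 119 - 28q + 2q^2; minimized at q = 7, giving min AVC = ¥21. That is the shutdown price.
ATC = 1200/q + 119 - 28q + 2q^2. Setting dATC/dq = −1200/q^2 − 28 + 4q = 0 gives q = 10 (since 4·10^3 − 28·10^2 = 1200).
min ATC = 1200/10 + 119 − 28·10 + 2·10^2 = ¥159. That is the break-even price.
Between these two prices the firm operates at a loss; above ¥159 it earns a profit.

Shutdown price = ¥21; break-even price = ¥159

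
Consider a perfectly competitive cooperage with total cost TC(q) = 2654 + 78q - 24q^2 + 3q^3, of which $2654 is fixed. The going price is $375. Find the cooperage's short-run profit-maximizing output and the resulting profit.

Profit = -$224 at q = 9

AVC = 78 - 24q + 3q^2 has its minimum $30 at q = 4; price $375 clears that bar, so the firm operates.
MC = 78 - 48q + 9q^2. Setting P = MC and taking the root on the rising branch gives q* = 9.
TR = 375·9 = 3375. TC = 2654 + 945 = 3599. Profit = 3375 − 3599 = -$224.
By producing, the firm covers all variable cost plus $2430 of fixed cost; shutting down would lose the full $2654.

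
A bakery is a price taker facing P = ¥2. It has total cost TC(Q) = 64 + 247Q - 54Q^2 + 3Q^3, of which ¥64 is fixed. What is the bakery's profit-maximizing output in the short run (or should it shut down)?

Shut down

Strip out fixed cost: VC = 247Q - 54Q^2 + 3Q^3. Then AVC = 247 - 54Q + 3Q^2 and MC = 247 - 108Q + 9Q^2.
The AVC parabola has its vertex at Q = 54/6 = 9, where AVC = 247 - 54·9 + 3·9^2 = ¥4.
With P < min AVC (¥2 < ¥4), every unit sold adds to the loss.
The firm minimizes its loss by shutting down and losing only its fixed cost of ¥64.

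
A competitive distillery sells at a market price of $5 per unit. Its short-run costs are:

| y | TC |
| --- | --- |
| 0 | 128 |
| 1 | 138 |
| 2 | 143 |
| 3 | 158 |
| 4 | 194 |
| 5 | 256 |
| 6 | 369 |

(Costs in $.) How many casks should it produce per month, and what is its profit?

y = 0 (shut down); profit = -$128

Tabulate TR − TC: y=0: -128; y=1: -133; y=2: -133; y=3: -143; y=4: -174; y=5: -231; y=6: -339.
Profit is highest at y = 0. Equivalently, the lowest AVC in the table is 15/2 ≈ $7.50 at y = 2, and P = $5 falls below it — price never covers variable cost, so the firm shuts down and loses only its fixed cost.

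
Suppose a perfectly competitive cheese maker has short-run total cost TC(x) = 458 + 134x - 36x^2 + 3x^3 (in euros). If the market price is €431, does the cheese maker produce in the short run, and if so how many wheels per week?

Strip out fixed cost: VC = 134x - 36x^2 + 3x^3. Then AVC = 134 - 36x + 3x^2 and MC = 134 - 72x + 9x^2.
AVC hits its minimum where MC = AVC, at x = 6, giving min AVC = 134 - 36·6 + 3·6^2 = €26.
P = €431 exceeds min AVC = €26, so the firm stays open.
Solving P = MC: -297 - 72x + 9x^2 = 0 ⇒ x = -3 or 11. On the upward-sloping branch, x* = 11.
Check: AVC at x = 11 is €101 ≤ P, so revenue covers variable cost.
Profit = P·x − TC = 431·11 − 1569 = €3172.

Produce at x = 11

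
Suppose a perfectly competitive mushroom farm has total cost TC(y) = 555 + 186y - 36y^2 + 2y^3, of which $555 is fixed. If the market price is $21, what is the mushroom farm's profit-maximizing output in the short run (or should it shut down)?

Shut down

From TC, MC = TC'(y) = 186 - 72y + 6y^2 and AVC = VC/y = 186 - 36y + 2y^2.
The AVC parabola has its vertex at y = 36/4 = 9, where AVC = 186 - 36·9 + 2·9^2 = $24.
Since P = $21 < min AVC = $24, price fails to cover variable cost at any output.
Best response: produce nothing and absorb the $555 fixed cost.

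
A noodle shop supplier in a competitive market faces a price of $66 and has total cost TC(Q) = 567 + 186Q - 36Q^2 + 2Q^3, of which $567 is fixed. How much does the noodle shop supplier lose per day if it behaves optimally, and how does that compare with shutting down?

AVC = 186 - 36Q + 2Q^2 has its minimum $24 at Q = 9; price $66 clears that bar, so the firm operates.
MC = 186 - 72Q + 6Q^2. Setting P = MC and taking the root on the rising branch gives Q* = 10.
TR = 66·10 = 660. TC = 567 + 260 = 827. Profit = 660 − 827 = -$167.
That loss of $167 beats the $567 the firm would lose by shutting down; producing recovers $400 of fixed cost.

Profit = -$167 at Q = 10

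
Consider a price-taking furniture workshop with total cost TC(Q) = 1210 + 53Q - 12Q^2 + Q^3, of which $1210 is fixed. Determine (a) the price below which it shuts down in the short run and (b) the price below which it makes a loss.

AVC = 53 - 12Q + Q^2; minimized at Q = 6, giving min AVC = $17. That is the shutdown price.
ATC = 1210/Q + 53 - 12Q + Q^2. Setting dATC/dQ = −1210/Q^2 − 12 + 2Q = 0 gives Q = 11 (since 2·11^3 − 12·11^2 = 1210).
min ATC = 1210/11 + 53 − 12·11 + 11^2 = $152. That is the break-even price.
For $17 ≤ P < $152 the firm produces at a loss; below $17 it shuts down.

Shutdown price = $17; break-even price = $152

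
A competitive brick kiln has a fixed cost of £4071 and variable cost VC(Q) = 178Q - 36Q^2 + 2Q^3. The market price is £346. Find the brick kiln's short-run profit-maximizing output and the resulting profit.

AVC = 178 - 36Q + 2Q^2 has its minimum £16 at Q = 9; price £346 clears that bar, so the firm operates.
With MC = 178 - 72Q + 6Q^2, P = MC on the upward-sloping part at Q* = 14.
TR = 346·14 = 4844. TC = 4071 + 924 = 4995. Profit = 4844 − 4995 = -£151.
By producing, the firm covers all variable cost plus £3920 of fixed cost; shutting down would lose the full £4071.

Profit = -£151 at Q = 14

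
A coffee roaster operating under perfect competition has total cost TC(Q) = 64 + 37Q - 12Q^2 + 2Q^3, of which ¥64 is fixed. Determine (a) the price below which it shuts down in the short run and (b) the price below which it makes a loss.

AVC = 37 - 12Q + 2Q^2; minimized at Q = 3, giving min AVC = ¥19. That is the shutdown price.
ATC = 64/Q + 37 - 12Q + 2Q^2. Setting dATC/dQ = −64/Q^2 − 12 + 4Q = 0 gives Q = 4 (since 4·4^3 − 12·4^2 = 64).
min ATC = 64/4 + 37 − 12·4 + 2·4^2 = ¥37. That is the break-even price.
Between these two prices the firm operates at a loss; above ¥37 it earns a profit.

Shutdown price = ¥19; break-even price = ¥37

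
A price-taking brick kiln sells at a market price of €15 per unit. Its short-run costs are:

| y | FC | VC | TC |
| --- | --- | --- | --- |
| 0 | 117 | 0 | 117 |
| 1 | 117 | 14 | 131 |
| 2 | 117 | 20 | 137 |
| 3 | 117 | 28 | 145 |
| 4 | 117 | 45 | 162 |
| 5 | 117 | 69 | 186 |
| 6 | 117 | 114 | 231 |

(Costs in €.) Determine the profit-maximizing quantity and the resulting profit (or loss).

y = 3; profit = -€100

Tabulate TR − TC: y=0: -117; y=1: -116; y=2: -107; y=3: -100; y=4: -102; y=5: -111; y=6: -141.
Profit is maximized at y = 3. AVC there is 28/3 = €9.33 ≤ P, so producing beats shutting down (which would give -€117).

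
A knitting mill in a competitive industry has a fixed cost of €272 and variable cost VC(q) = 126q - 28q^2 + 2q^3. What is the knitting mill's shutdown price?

€28 per unit

The firm shuts down when price falls below the minimum of average variable cost. AVC = VC/q = 126 - 28q + 2q^2.
dAVC/dq = -28 + 4q = 0 gives q = 7. min AVC = 126 - 28·7 + 2·7^2 = 28.
The firm shuts down for any P below €28.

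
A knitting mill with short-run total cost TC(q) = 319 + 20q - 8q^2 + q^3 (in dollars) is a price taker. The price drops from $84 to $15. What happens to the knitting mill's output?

MC = 20 - 16q + 3q^2; the shutdown threshold is min AVC = $4 (at q = 4).
With P = $84 above the shutdown price, P = MC gives q = 8.
At P = $15 ≥ min AVC, set P = MC: q = 5. The firm stays open but cuts output.

Output falls from 8 to 5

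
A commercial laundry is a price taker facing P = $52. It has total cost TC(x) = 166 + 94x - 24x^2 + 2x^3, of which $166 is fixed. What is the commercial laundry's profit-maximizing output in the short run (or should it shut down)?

From TC, MC = TC'(x) = 94 - 48x + 6x^2 and AVC = VC/x = 94 - 24x + 2x^2.
The AVC parabola has its vertex at x = 24/4 = 6, where AVC = 94 - 24·6 + 2·6^2 = $22.
Since P = $52 ≥ min AVC = $22, price covers variable cost and the firm should produce.
P = MC gives 42 - 48x + 6x^2 = 0, with roots 1 and 7. Take the larger (rising MC): x* = 7.
Check: AVC at x = 7 is $24 ≤ P, so revenue covers variable cost.
Profit = P·x − TC = 52·7 − 334 = $30.

Produce at x = 7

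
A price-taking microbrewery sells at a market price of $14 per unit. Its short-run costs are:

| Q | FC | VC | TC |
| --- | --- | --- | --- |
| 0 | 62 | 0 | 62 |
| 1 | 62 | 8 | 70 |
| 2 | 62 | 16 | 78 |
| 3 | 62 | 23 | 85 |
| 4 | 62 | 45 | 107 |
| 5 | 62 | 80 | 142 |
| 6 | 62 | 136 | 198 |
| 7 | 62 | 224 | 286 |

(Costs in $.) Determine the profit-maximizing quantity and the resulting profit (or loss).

Profit at each row (π = 14Q − TC): Q=0: -62; Q=1: -56; Q=2: -50; Q=3: -43; Q=4: -51; Q=5: -72; Q=6: -114; Q=7: -188.
Profit is maximized at Q = 3. AVC there is 23/3 = $7.67 ≤ P, so producing beats shutting down (which would give -$62).

Q = 3; profit = -$43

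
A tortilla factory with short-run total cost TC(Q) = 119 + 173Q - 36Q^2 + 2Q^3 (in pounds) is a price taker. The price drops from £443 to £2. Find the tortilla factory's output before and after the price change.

AVC = 173 - 36Q + 2Q^2, minimized at Q = 9 where min AVC = £11. MC = 173 - 72Q + 6Q^2.
With P = £443 above the shutdown price, P = MC gives Q = 15.
At P = £2 < min AVC = £11, price no longer covers variable cost at any output, so the firm shuts down: Q = 0.

Output falls from 15 to 0 (the firm shuts down)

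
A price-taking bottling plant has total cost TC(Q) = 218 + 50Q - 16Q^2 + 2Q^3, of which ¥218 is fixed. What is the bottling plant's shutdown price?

The firm shuts down when price falls below the minimum of average variable cost. AVC = VC/Q = 50 - 16Q + 2Q^2.
dAVC/dQ = -16 + 4Q = 0 gives Q = 4. min AVC = 50 - 16·4 + 2·4^2 = 18.
The firm shuts down for any P below ¥18.

¥18 per unit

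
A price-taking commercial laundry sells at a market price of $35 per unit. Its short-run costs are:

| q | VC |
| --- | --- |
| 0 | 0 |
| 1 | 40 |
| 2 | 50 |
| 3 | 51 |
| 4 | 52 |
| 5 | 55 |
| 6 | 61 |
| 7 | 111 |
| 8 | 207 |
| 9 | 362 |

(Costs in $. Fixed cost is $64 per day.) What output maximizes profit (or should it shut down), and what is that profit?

Compute π = P·q − TC at each output: q=0: -64; q=1: -69; q=2: -44; q=3: -10; q=4: 24; q=5: 56; q=6: 85; q=7: 70; q=8: 9; q=9: -111.
Profit is maximized at q = 6. AVC there is 61/6 = $10.17 ≤ P, so producing beats shutting down (which would give -$64).

q = 6; profit = $85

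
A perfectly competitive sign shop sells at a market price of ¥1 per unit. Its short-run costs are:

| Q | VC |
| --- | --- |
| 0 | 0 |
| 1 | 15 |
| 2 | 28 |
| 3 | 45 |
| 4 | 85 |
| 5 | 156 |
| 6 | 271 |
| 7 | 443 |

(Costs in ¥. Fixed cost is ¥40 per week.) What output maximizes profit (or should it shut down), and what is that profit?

Tabulate TR − TC: Q=0: -40; Q=1: -54; Q=2: -66; Q=3: -82; Q=4: -121; Q=5: -191; Q=6: -305; Q=7: -476.
Profit is highest at Q = 0. Equivalently, the lowest AVC in the table is 28/2 ≈ ¥14 at Q = 2, and P = ¥1 falls below it — price never covers variable cost, so the firm shuts down and loses only its fixed cost.

Q = 0 (shut down); profit = -¥40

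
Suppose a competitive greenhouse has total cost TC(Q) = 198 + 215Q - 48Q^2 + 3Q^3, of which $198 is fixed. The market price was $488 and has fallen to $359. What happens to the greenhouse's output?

Output falls from 13 to 12

AVC = 215 - 48Q + 3Q^2, minimized at Q = 8 where min AVC = $23. MC = 215 - 96Q + 9Q^2.
At P = $488 ≥ min AVC, set P = MC on the rising branch: Q = 13.
At P = $359 ≥ min AVC, set P = MC: Q = 12. The firm stays open but cuts output.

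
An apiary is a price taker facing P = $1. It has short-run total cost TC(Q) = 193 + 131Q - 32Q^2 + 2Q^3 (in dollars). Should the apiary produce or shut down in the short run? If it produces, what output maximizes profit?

Shut down

Strip out fixed cost: VC = 131Q - 32Q^2 + 2Q^3. Then AVC = 131 - 32Q + 2Q^2 and MC = 131 - 64Q + 6Q^2.
AVC is minimized where dAVC/dQ = -32 + 4Q = 0, at Q = 8; min AVC = 131 - 32·8 + 2·8^2 = $3.
With P < min AVC ($1 < $3), every unit sold adds to the loss.
The firm minimizes its loss by shutting down and losing only its fixed cost of $193.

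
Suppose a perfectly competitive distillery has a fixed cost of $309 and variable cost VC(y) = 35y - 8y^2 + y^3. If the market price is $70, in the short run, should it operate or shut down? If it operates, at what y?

Variable cost is VC = 35y - 8y^2 + y^3, so AVC = VC/y = 35 - 8y + y^2 and MC = dTC/dy = 35 - 16y + 3y^2.
AVC hits its minimum where MC = AVC, at y = 4, giving min AVC = 35 - 8·4 + 4^2 = $19.
P = $70 exceeds min AVC = $19, so the firm stays open.
P = MC gives -35 - 16y + 3y^2 = 0, with roots -5/3 and 7. Take the larger (rising MC): y* = 7.
Check: AVC at y = 7 is $28 ≤ P, so revenue covers variable cost.
Profit = P·y − TC = 70·7 − 505 = -$15, a loss, but smaller than the $309 fixed cost the firm would lose by shutting down.

Produce at y = 7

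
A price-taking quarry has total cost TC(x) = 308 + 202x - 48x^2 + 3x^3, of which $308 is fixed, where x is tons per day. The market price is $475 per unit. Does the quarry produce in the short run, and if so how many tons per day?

Produce at x = 13

Strip out fixed cost: VC = 202x - 48x^2 + 3x^3. Then AVC = 202 - 48x + 3x^2 and MC = 202 - 96x + 9x^2.
The AVC parabola has its vertex at x = 48/6 = 8, where AVC = 202 - 48·8 + 3·8^2 = $10.
P = $475 exceeds min AVC = $10, so the firm stays open.
Solving P = MC: -273 - 96x + 9x^2 = 0 ⇒ x = -7/3 or 13. On the upward-sloping branch, x* = 13.
Check: AVC at x = 13 is $85 ≤ P, so revenue covers variable cost.
Profit = P·x − TC = 475·13 − 1413 = $4762.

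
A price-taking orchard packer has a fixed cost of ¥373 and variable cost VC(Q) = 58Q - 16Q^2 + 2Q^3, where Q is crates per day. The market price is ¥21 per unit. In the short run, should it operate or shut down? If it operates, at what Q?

Variable cost is VC = 58Q - 16Q^2 + 2Q^3, so AVC = VC/Q = 58 - 16Q + 2Q^2 and MC = dTC/dQ = 58 - 32Q + 6Q^2.
AVC is minimized where dAVC/dQ = -16 + 4Q = 0, at Q = 4; min AVC = 58 - 16·4 + 2·4^2 = ¥26.
With P < min AVC (¥21 < ¥26), every unit sold adds to the loss.
The firm minimizes its loss by shutting down and losing only its fixed cost of ¥373.

Shut down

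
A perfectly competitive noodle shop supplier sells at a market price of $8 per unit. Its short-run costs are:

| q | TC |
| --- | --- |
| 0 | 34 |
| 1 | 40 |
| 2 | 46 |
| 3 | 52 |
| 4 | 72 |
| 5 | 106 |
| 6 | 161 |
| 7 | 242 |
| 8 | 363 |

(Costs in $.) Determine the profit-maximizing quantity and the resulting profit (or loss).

Tabulate TR − TC: q=0: -34; q=1: -32; q=2: -30; q=3: -28; q=4: -40; q=5: -66; q=6: -113; q=7: -186; q=8: -299.
Profit is maximized at q = 3. AVC there is 18/3 = $6 ≤ P, so producing beats shutting down (which would give -$34).

q = 3; profit = -$28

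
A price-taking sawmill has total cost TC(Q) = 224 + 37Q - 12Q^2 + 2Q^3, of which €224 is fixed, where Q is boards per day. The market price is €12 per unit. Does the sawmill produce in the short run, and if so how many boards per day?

Variable cost is VC = 37Q - 12Q^2 + 2Q^3, so AVC = VC/Q = 37 - 12Q + 2Q^2 and MC = dTC/dQ = 37 - 24Q + 6Q^2.
The AVC parabola has its vertex at Q = 12/4 = 3, where AVC = 37 - 12·3 + 2·3^2 = €19.
P = €12 lies below min AVC = €19; no output level covers variable cost.
Shutting down limits the loss to fixed cost, €224.

Shut down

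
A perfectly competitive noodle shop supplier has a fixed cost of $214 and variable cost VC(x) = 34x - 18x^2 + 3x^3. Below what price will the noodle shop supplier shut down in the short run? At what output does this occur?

The firm shuts down when price falls below the minimum of average variable cost. AVC = VC/x = 34 - 18x + 3x^2.
At the minimum of AVC, MC = AVC. MC = 34 - 36x + 9x^2; setting MC = AVC gives 6x^2 - 18x = 0, so x = 3. min AVC = 7.
For P < $7 the firm produces nothing.

$7 per unit, at x = 3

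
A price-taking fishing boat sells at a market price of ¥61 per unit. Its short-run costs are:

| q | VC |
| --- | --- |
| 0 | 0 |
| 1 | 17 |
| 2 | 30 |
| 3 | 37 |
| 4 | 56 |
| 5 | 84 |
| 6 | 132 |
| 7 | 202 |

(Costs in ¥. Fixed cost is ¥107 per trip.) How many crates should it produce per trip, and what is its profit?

Tabulate TR − TC: q=0: -107; q=1: -63; q=2: -15; q=3: 39; q=4: 81; q=5: 114; q=6: 127; q=7: 118.
Profit is maximized at q = 6. AVC there is 132/6 = ¥22 ≤ P, so producing beats shutting down (which would give -¥107).

q = 6; profit = ¥127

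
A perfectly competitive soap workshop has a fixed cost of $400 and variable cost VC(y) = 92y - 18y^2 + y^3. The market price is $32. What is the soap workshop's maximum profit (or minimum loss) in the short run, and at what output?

Profit = -$200 at y = 10

AVC = 92 - 18y + y^2 has its minimum $11 at y = 9; price $32 clears that bar, so the firm operates.
With MC = 92 - 36y + 3y^2, P = MC on the upward-sloping part at y* = 10.
TR = 32·10 = 320. TC = 400 + 120 = 520. Profit = 320 − 520 = -$200.
Shutting down would mean losing the fixed cost of $400, so operating at a loss of $200 is better by $200.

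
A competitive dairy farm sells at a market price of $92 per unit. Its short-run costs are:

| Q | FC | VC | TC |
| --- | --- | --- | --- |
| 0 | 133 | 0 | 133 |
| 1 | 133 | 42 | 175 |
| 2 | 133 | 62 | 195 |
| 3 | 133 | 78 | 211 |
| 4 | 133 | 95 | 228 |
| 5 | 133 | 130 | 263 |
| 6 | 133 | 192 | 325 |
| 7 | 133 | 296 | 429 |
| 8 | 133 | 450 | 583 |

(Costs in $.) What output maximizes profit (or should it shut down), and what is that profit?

Tabulate TR − TC: Q=0: -133; Q=1: -83; Q=2: -11; Q=3: 65; Q=4: 140; Q=5: 197; Q=6: 227; Q=7: 215; Q=8: 153.
Profit is maximized at Q = 6. AVC there is 192/6 = $32 ≤ P, so producing beats shutting down (which would give -$133).

Q = 6; profit = $227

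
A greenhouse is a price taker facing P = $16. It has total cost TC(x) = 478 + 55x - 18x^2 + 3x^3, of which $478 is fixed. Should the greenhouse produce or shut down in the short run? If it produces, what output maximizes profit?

Variable cost is VC = 55x - 18x^2 + 3x^3, so AVC = VC/x = 55 - 18x + 3x^2 and MC = dTC/dx = 55 - 36x + 9x^2.
AVC is minimized where dAVC/dx = -18 + 6x = 0, at x = 3; min AVC = 55 - 18·3 + 3·3^2 = $28.
P = $16 lies below min AVC = $28; no output level covers variable cost.
Shutting down limits the loss to fixed cost, $478.

Shut down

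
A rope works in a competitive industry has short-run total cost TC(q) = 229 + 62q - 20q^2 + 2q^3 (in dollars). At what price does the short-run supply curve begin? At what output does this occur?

$12 per unit, at q = 5

The shutdown price is the minimum of AVC. VC = 62q - 20q^2 + 2q^3, so AVC = 62 - 20q + 2q^2.
At the minimum of AVC, MC = AVC. MC = 62 - 40q + 6q^2; setting MC = AVC gives 4q^2 - 20q = 0, so q = 5. min AVC = 12.
So the shutdown price is $12.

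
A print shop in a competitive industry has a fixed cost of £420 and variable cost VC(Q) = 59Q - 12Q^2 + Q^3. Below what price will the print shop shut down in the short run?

£23 per unit

The shutdown price is the minimum of AVC. VC = 59Q - 12Q^2 + Q^3, so AVC = 59 - 12Q + Q^2.
At the minimum of AVC, MC = AVC. MC = 59 - 24Q + 3Q^2; setting MC = AVC gives 2Q^2 - 12Q = 0, so Q = 6. min AVC = 23.
The firm shuts down for any P below £23.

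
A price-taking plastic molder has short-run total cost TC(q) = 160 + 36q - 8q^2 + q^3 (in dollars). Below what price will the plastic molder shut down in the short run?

The firm shuts down when price falls below the minimum of average variable cost. AVC = VC/q = 36 - 8q + q^2.
dAVC/dq = -8 + 2q = 0 gives q = 4. min AVC = 36 - 8·4 + 4^2 = 20.
So the shutdown price is $20.

$20 per unit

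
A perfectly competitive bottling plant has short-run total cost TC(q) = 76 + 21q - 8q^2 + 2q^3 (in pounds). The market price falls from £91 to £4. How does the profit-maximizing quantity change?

AVC = 21 - 8q + 2q^2, minimized at q = 2 where min AVC = £13. MC = 21 - 16q + 6q^2.
With P = £91 above the shutdown price, P = MC gives q = 5.
At P = £4 < min AVC = £13, price no longer covers variable cost at any output, so the firm shuts down: q = 0.

Output falls from 5 to 0 (the firm shuts down)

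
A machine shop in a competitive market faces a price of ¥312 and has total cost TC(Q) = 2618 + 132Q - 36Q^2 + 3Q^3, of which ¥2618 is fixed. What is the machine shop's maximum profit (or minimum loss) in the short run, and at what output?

Profit = -¥218 at Q = 10

AVC = 132 - 36Q + 3Q^2; min AVC = ¥24 at Q = 6. Since P = ¥312 ≥ min AVC, the firm produces.
MC = 132 - 72Q + 9Q^2. Setting P = MC and taking the root on the rising branch gives Q* = 10.
TR = 312·10 = 3120. TC = 2618 + 720 = 3338. Profit = 3120 − 3338 = -¥218.
Shutting down would mean losing the fixed cost of ¥2618, so operating at a loss of ¥218 is better by ¥2400.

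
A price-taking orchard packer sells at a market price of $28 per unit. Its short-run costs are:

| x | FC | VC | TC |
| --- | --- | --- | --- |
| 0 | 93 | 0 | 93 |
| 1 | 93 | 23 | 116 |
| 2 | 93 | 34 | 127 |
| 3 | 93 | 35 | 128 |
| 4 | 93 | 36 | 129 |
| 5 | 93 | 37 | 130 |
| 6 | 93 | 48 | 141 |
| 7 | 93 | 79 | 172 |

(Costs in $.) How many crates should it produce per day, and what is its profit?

x = 6; profit = $27

Profit at each row (π = 28x − TC): x=0: -93; x=1: -88; x=2: -71; x=3: -44; x=4: -17; x=5: 10; x=6: 27; x=7: 24.
Profit is maximized at x = 6. AVC there is 48/6 = $8 ≤ P, so producing beats shutting down (which would give -$93).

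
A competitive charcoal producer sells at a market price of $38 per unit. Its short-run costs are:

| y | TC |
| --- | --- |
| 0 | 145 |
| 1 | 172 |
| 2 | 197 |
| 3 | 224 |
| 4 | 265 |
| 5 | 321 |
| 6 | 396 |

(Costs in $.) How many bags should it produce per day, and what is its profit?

Tabulate TR − TC: y=0: -145; y=1: -134; y=2: -121; y=3: -110; y=4: -113; y=5: -131; y=6: -168.
Profit is maximized at y = 3. AVC there is 79/3 = $26.33 ≤ P, so producing beats shutting down (which would give -$145).

y = 3; profit = -$110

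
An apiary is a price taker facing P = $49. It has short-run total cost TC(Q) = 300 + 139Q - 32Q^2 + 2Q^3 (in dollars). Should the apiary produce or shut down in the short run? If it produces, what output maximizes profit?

Produce at Q = 9

From TC, MC = TC'(Q) = 139 - 64Q + 6Q^2 and AVC = VC/Q = 139 - 32Q + 2Q^2.
The AVC parabola has its vertex at Q = 32/4 = 8, where AVC = 139 - 32·8 + 2·8^2 = $11.
Since P = $49 ≥ min AVC = $11, price covers variable cost and the firm should produce.
Solving P = MC: 90 - 64Q + 6Q^2 = 0 ⇒ Q = 5/3 or 9. On the upward-sloping branch, Q* = 9.
Check: AVC at Q = 9 is $13 ≤ P, so revenue covers variable cost.
Profit = P·Q − TC = 49·9 − 417 = $24.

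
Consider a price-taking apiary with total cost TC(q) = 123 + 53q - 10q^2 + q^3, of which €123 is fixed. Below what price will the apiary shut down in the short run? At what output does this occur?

€28 per unit, at q = 5

Short-run supply begins at min AVC. From VC = 53q - 10q^2 + q^3, AVC = 53 - 10q + q^2.
dAVC/dq = -10 + 2q = 0 gives q = 5. min AVC = 53 - 10·5 + 5^2 = 28.
So the shutdown price is €28.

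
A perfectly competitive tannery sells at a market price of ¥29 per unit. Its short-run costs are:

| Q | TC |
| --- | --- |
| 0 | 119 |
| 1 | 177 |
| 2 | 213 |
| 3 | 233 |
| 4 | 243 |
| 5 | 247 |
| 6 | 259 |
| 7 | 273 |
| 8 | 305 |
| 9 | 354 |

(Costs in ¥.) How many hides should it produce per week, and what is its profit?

Q = 7; profit = -¥70

Profit at each row (π = 29Q − TC): Q=0: -119; Q=1: -148; Q=2: -155; Q=3: -146; Q=4: -127; Q=5: -102; Q=6: -85; Q=7: -70; Q=8: -73; Q=9: -93.
Profit is maximized at Q = 7. AVC there is 154/7 = ¥22 ≤ P, so producing beats shutting down (which would give -¥119).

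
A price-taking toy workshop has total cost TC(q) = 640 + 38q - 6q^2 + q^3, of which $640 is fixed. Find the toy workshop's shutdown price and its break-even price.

Shutdown price = $29; break-even price = $134

Shutdown price = min AVC. AVC = 38 - 6q + q^2, with vertex at q = 3 and minimum $29.
ATC = 640/q + 38 - 6q + q^2. Setting dATC/dq = −640/q^2 − 6 + 2q = 0 gives q = 8 (since 2·8^3 − 6·8^2 = 640).
min ATC = 640/8 + 38 − 6·8 + 8^2 = $134. That is the break-even price.
For $29 ≤ P < $134 the firm produces at a loss; below $29 it shuts down.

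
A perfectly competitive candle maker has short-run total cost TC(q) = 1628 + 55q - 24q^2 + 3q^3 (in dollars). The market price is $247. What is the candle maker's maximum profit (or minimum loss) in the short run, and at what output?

AVC = 55 - 24q + 3q^2; min AVC = $7 at q = 4. Since P = $247 ≥ min AVC, the firm produces.
MC = 55 - 48q + 9q^2. Setting P = MC and taking the root on the rising branch gives q* = 8.
TR = 247·8 = 1976. TC = 1628 + 440 = 2068. Profit = 1976 − 2068 = -$92.
By producing, the firm covers all variable cost plus $1536 of fixed cost; shutting down would lose the full $1628.

Profit = -$92 at q = 8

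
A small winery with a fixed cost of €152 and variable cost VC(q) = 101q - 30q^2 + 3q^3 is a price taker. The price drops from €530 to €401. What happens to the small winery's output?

Output falls from 11 to 10

MC = 101 - 60q + 9q^2; the shutdown threshold is min AVC = €26 (at q = 5).
With P = €530 above the shutdown price, P = MC gives q = 11.
At P = €401 ≥ min AVC, set P = MC: q = 10. The firm stays open but cuts output.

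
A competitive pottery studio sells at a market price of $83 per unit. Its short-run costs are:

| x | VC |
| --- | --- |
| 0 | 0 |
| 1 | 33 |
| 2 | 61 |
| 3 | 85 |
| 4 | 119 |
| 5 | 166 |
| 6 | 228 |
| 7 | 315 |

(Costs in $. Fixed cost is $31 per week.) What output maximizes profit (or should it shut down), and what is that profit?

Profit at each row (π = 83x − TC): x=0: -31; x=1: 19; x=2: 74; x=3: 133; x=4: 182; x=5: 218; x=6: 239; x=7: 235.
Profit is maximized at x = 6. AVC there is 228/6 = $38 ≤ P, so producing beats shutting down (which would give -$31).

x = 6; profit = $239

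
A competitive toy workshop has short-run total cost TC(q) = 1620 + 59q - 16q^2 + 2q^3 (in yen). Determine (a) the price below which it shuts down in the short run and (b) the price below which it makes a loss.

Shutdown price = min AVC. AVC = 59 - 16q + 2q^2, with vertex at q = 4 and minimum ¥27.
ATC = 1620/q + 59 - 16q + 2q^2. Setting dATC/dq = −1620/q^2 − 16 + 4q = 0 gives q = 9 (since 4·9^3 − 16·9^2 = 1620).
min ATC = 1620/9 + 59 − 16·9 + 2·9^2 = ¥257. That is the break-even price.
Between these two prices the firm operates at a loss; above ¥257 it earns a profit.

Shutdown price = ¥27; break-even price = ¥257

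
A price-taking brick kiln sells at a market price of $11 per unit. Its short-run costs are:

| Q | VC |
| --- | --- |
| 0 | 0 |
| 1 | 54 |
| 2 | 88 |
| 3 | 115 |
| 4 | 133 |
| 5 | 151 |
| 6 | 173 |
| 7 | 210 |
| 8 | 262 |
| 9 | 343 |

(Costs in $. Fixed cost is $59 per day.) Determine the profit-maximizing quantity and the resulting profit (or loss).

Q = 0 (shut down); profit = -$59

Tabulate TR − TC: Q=0: -59; Q=1: -102; Q=2: -125; Q=3: -141; Q=4: -148; Q=5: -155; Q=6: -166; Q=7: -192; Q=8: -233; Q=9: -303.
Profit is highest at Q = 0. Equivalently, the lowest AVC in the table is 173/6 ≈ $28.83 at Q = 6, and P = $11 falls below it — price never covers variable cost, so the firm shuts down and loses only its fixed cost.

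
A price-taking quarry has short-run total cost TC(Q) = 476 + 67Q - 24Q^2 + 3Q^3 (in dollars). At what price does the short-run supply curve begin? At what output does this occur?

$19 per unit, at Q = 4

Short-run supply begins at min AVC. From VC = 67Q - 24Q^2 + 3Q^3, AVC = 67 - 24Q + 3Q^2.
At the minimum of AVC, MC = AVC. MC = 67 - 48Q + 9Q^2; setting MC = AVC gives 6Q^2 - 24Q = 0, so Q = 4. min AVC = 19.
For P < $19 the firm produces nothing.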